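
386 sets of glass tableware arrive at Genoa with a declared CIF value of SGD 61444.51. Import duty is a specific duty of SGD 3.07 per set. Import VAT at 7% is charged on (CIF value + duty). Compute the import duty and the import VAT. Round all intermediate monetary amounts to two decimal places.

Import duty = 386 × 3.07 = 1185.02
VAT base = CIF + duty = 61444.51 + 1185.02 = 62629.53
Import VAT = 62629.53 × 7% = 4384.07

Import duty: SGD 1185.02; import VAT: SGD 4384.07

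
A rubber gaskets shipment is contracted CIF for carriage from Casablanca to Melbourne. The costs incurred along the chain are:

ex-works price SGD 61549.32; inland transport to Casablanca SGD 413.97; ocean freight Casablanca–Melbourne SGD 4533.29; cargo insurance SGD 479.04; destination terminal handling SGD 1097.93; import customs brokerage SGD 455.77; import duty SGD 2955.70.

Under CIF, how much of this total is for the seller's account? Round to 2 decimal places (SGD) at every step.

CIF: the seller pays costs through ocean freight and marine insurance to the destination port.
Seller's account: goods 61549.32 + inland to port 413.97 + freight 4533.29 + insurance 479.04 = 66975.62
Buyer's account: destination terminal 1097.93 + brokerage 455.77 + duty 2955.70 = 4509.40

Seller's account: SGD 66975.62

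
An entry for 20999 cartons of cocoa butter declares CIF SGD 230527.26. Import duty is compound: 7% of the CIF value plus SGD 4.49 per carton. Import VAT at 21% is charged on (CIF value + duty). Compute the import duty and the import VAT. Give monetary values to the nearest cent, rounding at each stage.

Ad valorem component: 230527.26 × 7% = 16136.91
Specific component: 20999 × 4.49 = 94285.51
Import duty = 16136.91 + 94285.51 = 110422.42
VAT base = CIF + duty = 230527.26 + 110422.42 = 340949.68
Import VAT = 340949.68 × 21% = 71599.43

Import duty: SGD 110422.42; import VAT: SGD 71599.43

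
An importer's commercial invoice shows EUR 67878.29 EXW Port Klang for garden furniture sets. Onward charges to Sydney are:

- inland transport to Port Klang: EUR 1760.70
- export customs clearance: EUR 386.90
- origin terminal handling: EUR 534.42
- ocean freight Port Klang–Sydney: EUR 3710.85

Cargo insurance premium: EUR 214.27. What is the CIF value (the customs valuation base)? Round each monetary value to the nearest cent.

CIF value: EUR 74485.43

CIF = EXW price + pre-shipment costs + freight + insurance
CIF = 67878.29 + 1760.70 + 386.90 + 534.42 + 3710.85 + 214.27 = 74485.43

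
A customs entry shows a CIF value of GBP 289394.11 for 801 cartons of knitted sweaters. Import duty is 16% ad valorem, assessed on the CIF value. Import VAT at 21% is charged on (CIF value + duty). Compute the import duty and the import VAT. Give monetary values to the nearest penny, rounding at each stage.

Import duty: GBP 46303.06; import VAT: GBP 70496.41

Import duty = 289394.11 × 16% = 46303.06
VAT base = CIF + duty = 289394.11 + 46303.06 = 335697.17
Import VAT = 335697.17 × 21% = 70496.41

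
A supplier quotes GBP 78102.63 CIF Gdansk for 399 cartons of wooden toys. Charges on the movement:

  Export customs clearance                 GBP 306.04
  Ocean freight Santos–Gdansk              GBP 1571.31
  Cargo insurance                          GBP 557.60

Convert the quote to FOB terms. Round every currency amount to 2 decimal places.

Not relevant to the conversion: export clearance — on the seller under both CIF and FOB; already in the CIF price and stays in the FOB price.
From CIF to FOB, the seller no longer bears: freight, insurance.
FOB price = 78102.63 − 1571.31 − 557.60 = 75973.72

FOB price: GBP 75973.72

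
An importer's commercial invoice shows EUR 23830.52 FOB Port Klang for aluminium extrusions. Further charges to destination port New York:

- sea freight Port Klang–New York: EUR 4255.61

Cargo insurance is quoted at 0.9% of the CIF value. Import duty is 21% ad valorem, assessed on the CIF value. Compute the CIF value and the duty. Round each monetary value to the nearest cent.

Let C be the CIF value. C = FOB price + freight + 0.9% × C
C − 0.9% × C = 23830.52 + 4255.61
0.991 × C = 28086.13
C = 28086.13 / 0.991 = 28341.20
Insurance premium = 0.9% × 28341.20 = 255.07
Import duty = 28341.20 × 21% = 5951.65

CIF value: EUR 28341.20; import duty: EUR 5951.65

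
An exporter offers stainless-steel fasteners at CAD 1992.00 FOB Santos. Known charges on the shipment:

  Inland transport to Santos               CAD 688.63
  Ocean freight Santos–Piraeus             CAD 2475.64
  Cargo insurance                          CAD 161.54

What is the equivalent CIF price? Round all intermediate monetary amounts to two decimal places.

CIF price: CAD 4629.18

Not relevant to the conversion: inland to port — on the seller under both FOB and CIF; already in the FOB price and stays in the CIF price.
From FOB to CIF, the seller additionally bears: freight, insurance.
CIF price = 1992.00 + 2475.64 + 161.54 = 4629.18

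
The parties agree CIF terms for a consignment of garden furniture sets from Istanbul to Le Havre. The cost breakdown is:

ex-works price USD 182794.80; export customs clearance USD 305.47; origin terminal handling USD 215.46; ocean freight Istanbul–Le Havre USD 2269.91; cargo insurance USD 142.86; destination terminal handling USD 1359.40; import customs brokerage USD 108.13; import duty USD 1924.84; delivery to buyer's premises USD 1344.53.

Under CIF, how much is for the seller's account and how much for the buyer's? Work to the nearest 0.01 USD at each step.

CIF: the seller pays costs through ocean freight and marine insurance to the destination port.
Seller's account: goods 182794.80 + export clearance 305.47 + origin terminal 215.46 + freight 2269.91 + insurance 142.86 = 185728.50
Buyer's account: destination terminal 1359.40 + brokerage 108.13 + duty 1924.84 + delivery 1344.53 = 4736.90

Seller: USD 185728.50; buyer: USD 4736.90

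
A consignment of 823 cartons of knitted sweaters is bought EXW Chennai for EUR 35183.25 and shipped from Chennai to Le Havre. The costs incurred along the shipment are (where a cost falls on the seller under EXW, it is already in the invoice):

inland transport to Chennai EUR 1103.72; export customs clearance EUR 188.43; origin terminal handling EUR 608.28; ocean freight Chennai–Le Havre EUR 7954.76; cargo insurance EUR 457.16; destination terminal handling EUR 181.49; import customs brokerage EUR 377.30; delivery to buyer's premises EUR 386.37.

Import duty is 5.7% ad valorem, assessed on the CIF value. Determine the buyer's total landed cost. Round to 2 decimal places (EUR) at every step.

EXW: the seller makes goods available at their premises; the buyer bears all onward costs.
CIF value = EXW price + inland to port + export clearance + origin terminal + freight + insurance = 35183.25 + 1103.72 + 188.43 + 608.28 + 7954.76 + 457.16 = 45495.60
Import duty = 45495.60 × 5.7% = 2593.25
Buyer bears: inland to port 1103.72 + export clearance 188.43 + origin terminal 608.28 + freight 7954.76 + insurance 457.16 + destination terminal 181.49 + brokerage 377.30 + delivery 386.37 + duty 2593.25 = 13850.76
Landed cost = invoice 35183.25 + 13850.76 = 49034.01

Total landed cost: EUR 49034.01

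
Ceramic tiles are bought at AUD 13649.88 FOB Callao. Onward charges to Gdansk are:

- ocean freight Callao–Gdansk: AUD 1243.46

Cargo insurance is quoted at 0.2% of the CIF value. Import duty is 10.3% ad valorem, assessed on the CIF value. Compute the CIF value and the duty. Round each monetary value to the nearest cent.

CIF value: AUD 14923.19; import duty: AUD 1537.09

Let C be the CIF value. C = FOB price + freight + 0.2% × C
C − 0.2% × C = 13649.88 + 1243.46
0.998 × C = 14893.34
C = 14893.34 / 0.998 = 14923.19
Insurance premium = 0.2% × 14923.19 = 29.85
Import duty = 14923.19 × 10.3% = 1537.09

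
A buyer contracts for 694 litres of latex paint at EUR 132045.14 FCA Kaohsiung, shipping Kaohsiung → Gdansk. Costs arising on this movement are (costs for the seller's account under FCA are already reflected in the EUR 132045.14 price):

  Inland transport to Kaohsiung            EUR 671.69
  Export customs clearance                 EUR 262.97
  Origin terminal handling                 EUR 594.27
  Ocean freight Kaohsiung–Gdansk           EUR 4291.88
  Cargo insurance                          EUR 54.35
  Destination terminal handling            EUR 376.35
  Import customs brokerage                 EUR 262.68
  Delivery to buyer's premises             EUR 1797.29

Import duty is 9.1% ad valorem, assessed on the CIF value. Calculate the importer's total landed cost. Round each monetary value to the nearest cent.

Total landed cost: EUR 151887.65

FCA: the seller delivers export-cleared goods to the carrier; the buyer bears costs from that point.
Already in the invoice (seller's account under FCA): inland to port, export clearance — exclude.
CIF value = FCA price + origin terminal + freight + insurance = 132045.14 + 594.27 + 4291.88 + 54.35 = 136985.64
Import duty = 136985.64 × 9.1% = 12465.69
Buyer bears: origin terminal 594.27 + freight 4291.88 + insurance 54.35 + destination terminal 376.35 + brokerage 262.68 + delivery 1797.29 + duty 12465.69 = 19842.51
Landed cost = invoice 132045.14 + 19842.51 = 151887.65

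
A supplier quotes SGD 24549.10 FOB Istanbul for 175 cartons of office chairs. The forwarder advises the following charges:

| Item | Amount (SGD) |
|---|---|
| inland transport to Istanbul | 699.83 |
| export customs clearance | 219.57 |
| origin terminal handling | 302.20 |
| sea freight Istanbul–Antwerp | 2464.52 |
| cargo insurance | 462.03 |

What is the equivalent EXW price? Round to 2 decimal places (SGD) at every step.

EXW price: SGD 23327.50

Not relevant to the conversion: insurance, freight — on the buyer under both terms; not part of either seller's price.
From FOB to EXW, the seller no longer bears: inland to port, export clearance, origin terminal.
EXW price = 24549.10 − 699.83 − 219.57 − 302.20 = 23327.50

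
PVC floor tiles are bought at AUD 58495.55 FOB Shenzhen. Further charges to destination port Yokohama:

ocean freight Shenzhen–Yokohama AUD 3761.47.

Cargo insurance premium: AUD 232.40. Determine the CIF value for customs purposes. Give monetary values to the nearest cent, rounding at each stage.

CIF value: AUD 62489.42

CIF = FOB price + freight + insurance
CIF = 58495.55 + 3761.47 + 232.40 = 62489.42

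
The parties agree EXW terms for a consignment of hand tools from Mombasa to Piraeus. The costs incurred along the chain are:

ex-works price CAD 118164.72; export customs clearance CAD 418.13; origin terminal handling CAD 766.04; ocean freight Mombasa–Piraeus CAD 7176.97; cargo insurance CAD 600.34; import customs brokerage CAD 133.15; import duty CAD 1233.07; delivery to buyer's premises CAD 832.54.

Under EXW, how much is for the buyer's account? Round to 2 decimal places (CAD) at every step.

Buyer's account: CAD 11160.24

EXW: the seller makes goods available at their premises; the buyer bears all onward costs.
Seller's account: goods 118164.72 = 118164.72
Buyer's account: export clearance 418.13 + origin terminal 766.04 + freight 7176.97 + insurance 600.34 + brokerage 133.15 + duty 1233.07 + delivery 832.54 = 11160.24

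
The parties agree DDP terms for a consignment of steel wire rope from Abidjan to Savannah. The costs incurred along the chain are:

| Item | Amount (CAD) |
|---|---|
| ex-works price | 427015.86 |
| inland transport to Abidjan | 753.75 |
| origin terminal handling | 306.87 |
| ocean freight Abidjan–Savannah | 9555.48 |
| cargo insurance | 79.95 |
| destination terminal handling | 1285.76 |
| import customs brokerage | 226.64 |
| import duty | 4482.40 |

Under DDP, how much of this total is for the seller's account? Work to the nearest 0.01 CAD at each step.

DDP: the seller bears all costs including import duty.
Seller's account: goods 427015.86 + inland to port 753.75 + origin terminal 306.87 + freight 9555.48 + insurance 79.95 + destination terminal 1285.76 + brokerage 226.64 + duty 4482.40 = 443706.71
Buyer's account: 0.00

Seller's account: CAD 443706.71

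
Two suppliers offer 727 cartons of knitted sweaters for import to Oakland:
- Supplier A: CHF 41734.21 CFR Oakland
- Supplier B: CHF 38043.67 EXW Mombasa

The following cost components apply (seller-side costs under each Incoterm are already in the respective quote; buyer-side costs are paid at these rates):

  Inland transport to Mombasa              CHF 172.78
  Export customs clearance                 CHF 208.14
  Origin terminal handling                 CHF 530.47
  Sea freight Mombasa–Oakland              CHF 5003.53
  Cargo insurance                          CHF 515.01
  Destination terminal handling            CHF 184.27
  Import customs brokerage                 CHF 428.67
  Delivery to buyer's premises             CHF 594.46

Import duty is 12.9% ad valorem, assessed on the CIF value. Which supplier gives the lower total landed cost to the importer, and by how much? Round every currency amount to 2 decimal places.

Supplier A is cheaper by CHF 2511.32

Supplier A (CFR):
CIF value = CFR price + insurance = 41734.21 + 515.01 = 42249.22
Import duty = 42249.22 × 12.9% = 5450.15
Buyer bears (A): 515.01 + 184.27 + 428.67 + 594.46 = 1722.41
Landed cost (A) = invoice 41734.21 + 1722.41 + duty 5450.15 = 48906.77
Supplier B (EXW):
CIF value = EXW price + inland to port + export clearance + origin terminal + freight + insurance = 38043.67 + 172.78 + 208.14 + 530.47 + 5003.53 + 515.01 = 44473.60
Import duty = 44473.60 × 12.9% = 5737.09
Buyer bears (B): 172.78 + 208.14 + 530.47 + 5003.53 + 515.01 + 184.27 + 428.67 + 594.46 = 7637.33
Landed cost (B) = invoice 38043.67 + 7637.33 + duty 5737.09 = 51418.09
Difference = |48906.77 − 51418.09| = 2511.32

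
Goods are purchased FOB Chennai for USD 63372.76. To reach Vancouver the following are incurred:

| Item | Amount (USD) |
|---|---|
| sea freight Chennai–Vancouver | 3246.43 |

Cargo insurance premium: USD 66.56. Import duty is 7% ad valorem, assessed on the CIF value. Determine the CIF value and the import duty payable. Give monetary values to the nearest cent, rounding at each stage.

CIF = FOB price + freight + insurance
CIF = 63372.76 + 3246.43 + 66.56 = 66685.75
Import duty = 66685.75 × 7% = 4668.00

CIF value: USD 66685.75; import duty: USD 4668.00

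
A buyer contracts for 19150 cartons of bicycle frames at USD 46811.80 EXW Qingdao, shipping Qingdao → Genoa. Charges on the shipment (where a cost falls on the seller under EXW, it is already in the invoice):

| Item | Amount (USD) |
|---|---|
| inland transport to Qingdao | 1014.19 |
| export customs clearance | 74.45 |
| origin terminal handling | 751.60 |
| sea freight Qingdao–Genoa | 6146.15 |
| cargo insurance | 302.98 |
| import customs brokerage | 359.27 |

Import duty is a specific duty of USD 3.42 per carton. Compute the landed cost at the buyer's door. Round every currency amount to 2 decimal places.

Total landed cost: USD 120953.44

EXW: the seller makes goods available at their premises; the buyer bears all onward costs.
CIF value = EXW price + inland to port + export clearance + origin terminal + freight + insurance = 46811.80 + 1014.19 + 74.45 + 751.60 + 6146.15 + 302.98 = 55101.17
Import duty = 19150 × 3.42 = 65493.00
Buyer bears: inland to port 1014.19 + export clearance 74.45 + origin terminal 751.60 + freight 6146.15 + insurance 302.98 + brokerage 359.27 + duty 65493.00 = 74141.64
Landed cost = invoice 46811.80 + 74141.64 = 120953.44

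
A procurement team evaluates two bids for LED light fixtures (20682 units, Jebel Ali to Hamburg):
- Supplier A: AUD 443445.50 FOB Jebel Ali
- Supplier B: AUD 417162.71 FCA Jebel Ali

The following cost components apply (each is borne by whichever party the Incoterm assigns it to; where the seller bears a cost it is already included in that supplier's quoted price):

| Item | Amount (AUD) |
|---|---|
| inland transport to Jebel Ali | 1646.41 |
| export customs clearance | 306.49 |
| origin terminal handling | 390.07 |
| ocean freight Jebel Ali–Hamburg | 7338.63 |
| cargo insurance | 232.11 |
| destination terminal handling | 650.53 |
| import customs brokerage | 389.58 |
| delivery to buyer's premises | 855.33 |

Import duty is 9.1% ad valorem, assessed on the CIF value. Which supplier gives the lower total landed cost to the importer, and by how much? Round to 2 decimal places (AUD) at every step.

Supplier B is cheaper by AUD 28248.96

Supplier A (FOB):
CIF value = FOB price + freight + insurance = 443445.50 + 7338.63 + 232.11 = 451016.24
Import duty = 451016.24 × 9.1% = 41042.48
Buyer bears (A): 7338.63 + 232.11 + 650.53 + 389.58 + 855.33 = 9466.18
Landed cost (A) = invoice 443445.50 + 9466.18 + duty 41042.48 = 493954.16
Supplier B (FCA):
CIF value = FCA price + origin terminal + freight + insurance = 417162.71 + 390.07 + 7338.63 + 232.11 = 425123.52
Import duty = 425123.52 × 9.1% = 38686.24
Buyer bears (B): 390.07 + 7338.63 + 232.11 + 650.53 + 389.58 + 855.33 = 9856.25
Landed cost (B) = invoice 417162.71 + 9856.25 + duty 38686.24 = 465705.20
Difference = |493954.16 − 465705.20| = 28248.96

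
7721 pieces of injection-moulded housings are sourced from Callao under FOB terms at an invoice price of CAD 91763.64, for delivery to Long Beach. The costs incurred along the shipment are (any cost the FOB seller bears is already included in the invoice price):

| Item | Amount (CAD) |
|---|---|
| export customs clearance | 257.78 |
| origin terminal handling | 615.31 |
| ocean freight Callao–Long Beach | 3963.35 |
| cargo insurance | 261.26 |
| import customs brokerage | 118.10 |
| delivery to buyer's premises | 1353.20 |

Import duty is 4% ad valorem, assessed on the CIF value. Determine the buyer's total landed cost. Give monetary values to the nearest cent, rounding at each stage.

Total landed cost: CAD 101299.08

FOB: the seller bears costs until goods are on board at the origin port; the buyer bears freight, insurance and all costs thereafter.
Already in the invoice (seller's account under FOB): export clearance, origin terminal — exclude.
CIF value = FOB price + freight + insurance = 91763.64 + 3963.35 + 261.26 = 95988.25
Import duty = 95988.25 × 4% = 3839.53
Buyer bears: freight 3963.35 + insurance 261.26 + brokerage 118.10 + delivery 1353.20 + duty 3839.53 = 9535.44
Landed cost = invoice 91763.64 + 9535.44 = 101299.08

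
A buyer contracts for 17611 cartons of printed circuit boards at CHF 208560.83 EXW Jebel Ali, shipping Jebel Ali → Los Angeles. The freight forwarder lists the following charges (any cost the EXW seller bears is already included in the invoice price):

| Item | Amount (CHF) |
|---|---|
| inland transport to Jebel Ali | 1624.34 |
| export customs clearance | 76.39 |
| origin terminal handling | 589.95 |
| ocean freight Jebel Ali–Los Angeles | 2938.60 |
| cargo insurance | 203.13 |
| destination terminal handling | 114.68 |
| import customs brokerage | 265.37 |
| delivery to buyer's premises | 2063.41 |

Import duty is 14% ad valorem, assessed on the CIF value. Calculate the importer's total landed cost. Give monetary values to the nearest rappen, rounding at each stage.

EXW: the seller makes goods available at their premises; the buyer bears all onward costs.
CIF value = EXW price + inland to port + export clearance + origin terminal + freight + insurance = 208560.83 + 1624.34 + 76.39 + 589.95 + 2938.60 + 203.13 = 213993.24
Import duty = 213993.24 × 14% = 29959.05
Buyer bears: inland to port 1624.34 + export clearance 76.39 + origin terminal 589.95 + freight 2938.60 + insurance 203.13 + destination terminal 114.68 + brokerage 265.37 + delivery 2063.41 + duty 29959.05 = 37834.92
Landed cost = invoice 208560.83 + 37834.92 = 246395.75

Total landed cost: CHF 246395.75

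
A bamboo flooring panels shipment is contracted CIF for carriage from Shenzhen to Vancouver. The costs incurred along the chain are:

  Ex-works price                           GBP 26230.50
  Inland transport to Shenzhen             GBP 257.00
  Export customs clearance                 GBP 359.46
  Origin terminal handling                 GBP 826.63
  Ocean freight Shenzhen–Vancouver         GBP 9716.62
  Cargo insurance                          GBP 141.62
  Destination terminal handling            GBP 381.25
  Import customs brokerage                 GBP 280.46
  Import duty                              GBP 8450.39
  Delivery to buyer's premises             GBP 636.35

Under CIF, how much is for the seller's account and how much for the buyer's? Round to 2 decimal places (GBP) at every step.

CIF: the seller pays costs through ocean freight and marine insurance to the destination port.
Seller's account: goods 26230.50 + inland to port 257.00 + export clearance 359.46 + origin terminal 826.63 + freight 9716.62 + insurance 141.62 = 37531.83
Buyer's account: destination terminal 381.25 + brokerage 280.46 + duty 8450.39 + delivery 636.35 = 9748.45

Seller: GBP 37531.83; buyer: GBP 9748.45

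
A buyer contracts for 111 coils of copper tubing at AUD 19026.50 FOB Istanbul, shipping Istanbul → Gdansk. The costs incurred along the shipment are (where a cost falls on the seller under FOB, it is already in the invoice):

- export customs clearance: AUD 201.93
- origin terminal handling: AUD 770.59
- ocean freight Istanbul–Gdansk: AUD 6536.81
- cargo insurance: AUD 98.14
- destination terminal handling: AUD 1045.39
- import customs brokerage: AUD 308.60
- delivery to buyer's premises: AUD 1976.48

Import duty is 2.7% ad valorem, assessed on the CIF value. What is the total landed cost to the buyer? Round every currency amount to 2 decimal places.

Total landed cost: AUD 29684.78

FOB: the seller bears costs until goods are on board at the origin port; the buyer bears freight, insurance and all costs thereafter.
Already in the invoice (seller's account under FOB): export clearance, origin terminal — exclude.
CIF value = FOB price + freight + insurance = 19026.50 + 6536.81 + 98.14 = 25661.45
Import duty = 25661.45 × 2.7% = 692.86
Buyer bears: freight 6536.81 + insurance 98.14 + destination terminal 1045.39 + brokerage 308.60 + delivery 1976.48 + duty 692.86 = 10658.28
Landed cost = invoice 19026.50 + 10658.28 = 29684.78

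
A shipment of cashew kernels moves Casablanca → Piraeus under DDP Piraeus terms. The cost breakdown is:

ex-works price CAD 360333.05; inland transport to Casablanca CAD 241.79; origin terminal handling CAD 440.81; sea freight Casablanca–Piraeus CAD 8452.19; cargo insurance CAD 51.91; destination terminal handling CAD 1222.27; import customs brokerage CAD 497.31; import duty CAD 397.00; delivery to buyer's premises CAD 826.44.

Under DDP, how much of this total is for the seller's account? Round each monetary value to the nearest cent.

Seller's account: CAD 372462.77

DDP: the seller bears all costs including import duty.
Seller's account: goods 360333.05 + inland to port 241.79 + origin terminal 440.81 + freight 8452.19 + insurance 51.91 + destination terminal 1222.27 + brokerage 497.31 + duty 397.00 + delivery 826.44 = 372462.77
Buyer's account: 0.00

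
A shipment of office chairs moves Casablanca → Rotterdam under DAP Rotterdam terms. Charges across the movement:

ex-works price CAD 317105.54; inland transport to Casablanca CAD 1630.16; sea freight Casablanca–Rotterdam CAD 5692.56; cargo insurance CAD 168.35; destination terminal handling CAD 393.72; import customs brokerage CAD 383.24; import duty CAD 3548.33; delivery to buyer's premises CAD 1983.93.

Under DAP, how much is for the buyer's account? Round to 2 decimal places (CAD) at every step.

Buyer's account: CAD 3931.57

DAP: the seller bears all costs to the named destination except import duty and clearance.
Seller's account: goods 317105.54 + inland to port 1630.16 + freight 5692.56 + insurance 168.35 + destination terminal 393.72 + delivery 1983.93 = 326974.26
Buyer's account: brokerage 383.24 + duty 3548.33 = 3931.57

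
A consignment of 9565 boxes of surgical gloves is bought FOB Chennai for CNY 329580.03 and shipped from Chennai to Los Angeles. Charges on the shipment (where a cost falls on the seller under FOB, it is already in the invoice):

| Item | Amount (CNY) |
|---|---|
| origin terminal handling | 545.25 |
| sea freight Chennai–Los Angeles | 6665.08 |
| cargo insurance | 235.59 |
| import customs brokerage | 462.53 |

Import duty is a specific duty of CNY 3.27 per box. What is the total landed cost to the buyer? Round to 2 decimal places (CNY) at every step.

FOB: the seller bears costs until goods are on board at the origin port; the buyer bears freight, insurance and all costs thereafter.
Already in the invoice (seller's account under FOB): origin terminal — exclude.
CIF value = FOB price + freight + insurance = 329580.03 + 6665.08 + 235.59 = 336480.70
Import duty = 9565 × 3.27 = 31277.55
Buyer bears: freight 6665.08 + insurance 235.59 + brokerage 462.53 + duty 31277.55 = 38640.75
Landed cost = invoice 329580.03 + 38640.75 = 368220.78

Total landed cost: CNY 368220.78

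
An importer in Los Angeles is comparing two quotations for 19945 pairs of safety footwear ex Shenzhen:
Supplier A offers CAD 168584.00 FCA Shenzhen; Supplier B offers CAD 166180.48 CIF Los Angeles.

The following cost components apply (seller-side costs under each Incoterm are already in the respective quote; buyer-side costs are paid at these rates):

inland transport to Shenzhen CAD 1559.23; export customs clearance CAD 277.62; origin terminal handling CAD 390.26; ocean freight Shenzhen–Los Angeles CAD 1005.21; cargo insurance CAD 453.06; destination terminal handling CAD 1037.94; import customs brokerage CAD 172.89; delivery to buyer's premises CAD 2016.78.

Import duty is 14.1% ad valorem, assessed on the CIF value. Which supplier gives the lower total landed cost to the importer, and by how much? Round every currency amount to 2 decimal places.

Supplier A (FCA):
CIF value = FCA price + origin terminal + freight + insurance = 168584.00 + 390.26 + 1005.21 + 453.06 = 170432.53
Import duty = 170432.53 × 14.1% = 24030.99
Buyer bears (A): 390.26 + 1005.21 + 453.06 + 1037.94 + 172.89 + 2016.78 = 5076.14
Landed cost (A) = invoice 168584.00 + 5076.14 + duty 24030.99 = 197691.13
Supplier B (CIF):
The CIF price already equals the CIF value: 166180.48
Import duty = 166180.48 × 14.1% = 23431.45
Buyer bears (B): 1037.94 + 172.89 + 2016.78 = 3227.61
Landed cost (B) = invoice 166180.48 + 3227.61 + duty 23431.45 = 192839.54
Difference = |197691.13 − 192839.54| = 4851.59

Supplier B is cheaper by CAD 4851.59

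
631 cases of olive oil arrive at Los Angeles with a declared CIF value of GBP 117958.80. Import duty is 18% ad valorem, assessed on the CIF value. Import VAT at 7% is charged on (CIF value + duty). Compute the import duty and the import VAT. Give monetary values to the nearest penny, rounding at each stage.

Import duty = 117958.80 × 18% = 21232.58
VAT base = CIF + duty = 117958.80 + 21232.58 = 139191.38
Import VAT = 139191.38 × 7% = 9743.40

Import duty: GBP 21232.58; import VAT: GBP 9743.40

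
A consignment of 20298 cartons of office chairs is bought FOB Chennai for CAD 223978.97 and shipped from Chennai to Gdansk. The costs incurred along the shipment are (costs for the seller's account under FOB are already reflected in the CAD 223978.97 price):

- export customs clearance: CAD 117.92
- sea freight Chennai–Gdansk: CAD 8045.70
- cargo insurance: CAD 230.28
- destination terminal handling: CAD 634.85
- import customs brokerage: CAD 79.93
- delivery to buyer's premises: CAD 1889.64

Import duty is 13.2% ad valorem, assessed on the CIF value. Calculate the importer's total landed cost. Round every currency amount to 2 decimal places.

FOB: the seller bears costs until goods are on board at the origin port; the buyer bears freight, insurance and all costs thereafter.
Already in the invoice (seller's account under FOB): export clearance — exclude.
CIF value = FOB price + freight + insurance = 223978.97 + 8045.70 + 230.28 = 232254.95
Import duty = 232254.95 × 13.2% = 30657.65
Buyer bears: freight 8045.70 + insurance 230.28 + destination terminal 634.85 + brokerage 79.93 + delivery 1889.64 + duty 30657.65 = 41538.05
Landed cost = invoice 223978.97 + 41538.05 = 265517.02

Total landed cost: CAD 265517.02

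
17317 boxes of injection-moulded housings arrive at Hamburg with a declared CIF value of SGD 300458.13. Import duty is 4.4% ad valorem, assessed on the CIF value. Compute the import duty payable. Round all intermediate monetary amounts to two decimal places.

Import duty: SGD 13220.16

Import duty = 300458.13 × 4.4% = 13220.16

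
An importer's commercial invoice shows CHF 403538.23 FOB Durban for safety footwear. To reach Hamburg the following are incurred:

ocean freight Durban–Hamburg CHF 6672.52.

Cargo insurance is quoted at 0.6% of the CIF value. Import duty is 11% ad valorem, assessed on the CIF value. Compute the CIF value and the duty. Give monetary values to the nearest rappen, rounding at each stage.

CIF value: CHF 412686.87; import duty: CHF 45395.56

Let C be the CIF value. C = FOB price + freight + 0.6% × C
C − 0.6% × C = 403538.23 + 6672.52
0.994 × C = 410210.75
C = 410210.75 / 0.994 = 412686.87
Insurance premium = 0.6% × 412686.87 = 2476.12
Import duty = 412686.87 × 11% = 45395.56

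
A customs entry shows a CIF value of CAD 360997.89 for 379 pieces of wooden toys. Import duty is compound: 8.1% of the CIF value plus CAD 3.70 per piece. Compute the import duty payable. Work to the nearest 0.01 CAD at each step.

Import duty: CAD 30643.13

Ad valorem component: 360997.89 × 8.1% = 29240.83
Specific component: 379 × 3.70 = 1402.30
Import duty = 29240.83 + 1402.30 = 30643.13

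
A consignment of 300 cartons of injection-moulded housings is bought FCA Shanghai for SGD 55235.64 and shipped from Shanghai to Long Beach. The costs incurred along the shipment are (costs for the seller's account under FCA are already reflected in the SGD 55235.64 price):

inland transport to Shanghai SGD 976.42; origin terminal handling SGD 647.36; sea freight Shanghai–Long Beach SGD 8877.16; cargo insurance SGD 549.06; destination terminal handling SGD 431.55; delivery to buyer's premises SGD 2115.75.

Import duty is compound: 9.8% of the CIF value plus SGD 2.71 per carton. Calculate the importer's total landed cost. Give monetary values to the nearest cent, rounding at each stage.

Total landed cost: SGD 75069.82

FCA: the seller delivers export-cleared goods to the carrier; the buyer bears costs from that point.
Already in the invoice (seller's account under FCA): inland to port — exclude.
CIF value = FCA price + origin terminal + freight + insurance = 55235.64 + 647.36 + 8877.16 + 549.06 = 65309.22
Ad valorem component: 65309.22 × 9.8% = 6400.30
Specific component: 300 × 2.71 = 813.00
Import duty = 6400.30 + 813.00 = 7213.30
Buyer bears: origin terminal 647.36 + freight 8877.16 + insurance 549.06 + destination terminal 431.55 + delivery 2115.75 + duty 7213.30 = 19834.18
Landed cost = invoice 55235.64 + 19834.18 = 75069.82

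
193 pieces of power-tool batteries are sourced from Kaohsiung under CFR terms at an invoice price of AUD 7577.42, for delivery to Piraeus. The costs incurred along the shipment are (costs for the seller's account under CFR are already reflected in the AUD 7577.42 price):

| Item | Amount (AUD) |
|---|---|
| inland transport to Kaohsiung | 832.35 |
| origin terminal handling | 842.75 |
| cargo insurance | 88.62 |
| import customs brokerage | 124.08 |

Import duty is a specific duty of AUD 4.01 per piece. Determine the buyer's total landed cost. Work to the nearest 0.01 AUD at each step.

CFR: the seller pays costs through ocean freight to the destination port, but not insurance.
Already in the invoice (seller's account under CFR): inland to port, origin terminal — exclude.
CIF value = CFR price + insurance = 7577.42 + 88.62 = 7666.04
Import duty = 193 × 4.01 = 773.93
Buyer bears: insurance 88.62 + brokerage 124.08 + duty 773.93 = 986.63
Landed cost = invoice 7577.42 + 986.63 = 8564.05

Total landed cost: AUD 8564.05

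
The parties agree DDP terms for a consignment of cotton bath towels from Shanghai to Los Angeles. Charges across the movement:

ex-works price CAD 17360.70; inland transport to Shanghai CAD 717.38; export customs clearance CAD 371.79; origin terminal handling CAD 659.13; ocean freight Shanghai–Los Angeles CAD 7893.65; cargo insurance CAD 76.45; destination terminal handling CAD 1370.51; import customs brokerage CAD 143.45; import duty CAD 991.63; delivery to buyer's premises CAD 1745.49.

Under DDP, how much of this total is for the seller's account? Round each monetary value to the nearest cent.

DDP: the seller bears all costs including import duty.
Seller's account: goods 17360.70 + inland to port 717.38 + export clearance 371.79 + origin terminal 659.13 + freight 7893.65 + insurance 76.45 + destination terminal 1370.51 + brokerage 143.45 + duty 991.63 + delivery 1745.49 = 31330.18
Buyer's account: 0.00

Seller's account: CAD 31330.18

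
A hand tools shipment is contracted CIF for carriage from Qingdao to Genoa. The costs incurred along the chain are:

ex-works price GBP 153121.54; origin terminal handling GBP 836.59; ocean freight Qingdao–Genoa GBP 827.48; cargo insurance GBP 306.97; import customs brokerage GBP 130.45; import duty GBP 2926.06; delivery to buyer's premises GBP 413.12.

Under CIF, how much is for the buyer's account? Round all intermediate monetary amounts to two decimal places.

Buyer's account: GBP 3469.63

CIF: the seller pays costs through ocean freight and marine insurance to the destination port.
Seller's account: goods 153121.54 + origin terminal 836.59 + freight 827.48 + insurance 306.97 = 155092.58
Buyer's account: brokerage 130.45 + duty 2926.06 + delivery 413.12 = 3469.63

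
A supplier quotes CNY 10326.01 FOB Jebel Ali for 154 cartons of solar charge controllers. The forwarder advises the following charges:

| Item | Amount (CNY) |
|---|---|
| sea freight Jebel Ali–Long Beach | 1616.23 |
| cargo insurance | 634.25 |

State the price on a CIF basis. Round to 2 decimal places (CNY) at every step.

From FOB to CIF, the seller additionally bears: freight, insurance.
CIF price = 10326.01 + 1616.23 + 634.25 = 12576.49

CIF price: CNY 12576.49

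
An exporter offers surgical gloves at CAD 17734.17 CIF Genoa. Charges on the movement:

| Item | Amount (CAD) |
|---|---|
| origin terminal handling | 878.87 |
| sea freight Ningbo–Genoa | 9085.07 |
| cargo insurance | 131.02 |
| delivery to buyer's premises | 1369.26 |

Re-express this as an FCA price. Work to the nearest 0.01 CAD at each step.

Not relevant to the conversion: delivery — on the buyer under both terms; not part of either seller's price.
From CIF to FCA, the seller no longer bears: origin terminal, freight, insurance.
FCA price = 17734.17 − 878.87 − 9085.07 − 131.02 = 7639.21

FCA price: CAD 7639.21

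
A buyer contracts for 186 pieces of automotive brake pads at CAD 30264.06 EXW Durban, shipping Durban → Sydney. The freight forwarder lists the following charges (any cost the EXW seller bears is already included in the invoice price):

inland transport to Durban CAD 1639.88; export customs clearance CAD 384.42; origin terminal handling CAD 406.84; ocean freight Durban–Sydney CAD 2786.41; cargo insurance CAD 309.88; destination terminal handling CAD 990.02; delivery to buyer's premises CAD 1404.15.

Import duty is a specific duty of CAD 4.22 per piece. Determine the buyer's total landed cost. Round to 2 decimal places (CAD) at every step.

EXW: the seller makes goods available at their premises; the buyer bears all onward costs.
CIF value = EXW price + inland to port + export clearance + origin terminal + freight + insurance = 30264.06 + 1639.88 + 384.42 + 406.84 + 2786.41 + 309.88 = 35791.49
Import duty = 186 × 4.22 = 784.92
Buyer bears: inland to port 1639.88 + export clearance 384.42 + origin terminal 406.84 + freight 2786.41 + insurance 309.88 + destination terminal 990.02 + delivery 1404.15 + duty 784.92 = 8706.52
Landed cost = invoice 30264.06 + 8706.52 = 38970.58

Total landed cost: CAD 38970.58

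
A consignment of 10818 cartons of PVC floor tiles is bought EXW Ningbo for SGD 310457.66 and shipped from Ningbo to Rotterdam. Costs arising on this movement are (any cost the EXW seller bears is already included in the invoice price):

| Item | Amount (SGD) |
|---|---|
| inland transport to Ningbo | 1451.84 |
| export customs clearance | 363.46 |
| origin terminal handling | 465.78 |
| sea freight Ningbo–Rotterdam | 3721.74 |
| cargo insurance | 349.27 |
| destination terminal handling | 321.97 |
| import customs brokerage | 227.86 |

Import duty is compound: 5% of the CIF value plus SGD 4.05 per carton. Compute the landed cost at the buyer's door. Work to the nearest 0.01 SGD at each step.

Total landed cost: SGD 377012.97

EXW: the seller makes goods available at their premises; the buyer bears all onward costs.
CIF value = EXW price + inland to port + export clearance + origin terminal + freight + insurance = 310457.66 + 1451.84 + 363.46 + 465.78 + 3721.74 + 349.27 = 316809.75
Ad valorem component: 316809.75 × 5% = 15840.49
Specific component: 10818 × 4.05 = 43812.90
Import duty = 15840.49 + 43812.90 = 59653.39
Buyer bears: inland to port 1451.84 + export clearance 363.46 + origin terminal 465.78 + freight 3721.74 + insurance 349.27 + destination terminal 321.97 + brokerage 227.86 + duty 59653.39 = 66555.31
Landed cost = invoice 310457.66 + 66555.31 = 377012.97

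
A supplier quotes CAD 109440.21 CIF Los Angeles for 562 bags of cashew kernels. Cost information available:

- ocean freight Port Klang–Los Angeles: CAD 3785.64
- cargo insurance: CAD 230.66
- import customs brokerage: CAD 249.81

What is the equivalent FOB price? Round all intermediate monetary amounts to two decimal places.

Not relevant to the conversion: brokerage — on the buyer under both terms; not part of either seller's price.
From CIF to FOB, the seller no longer bears: freight, insurance.
FOB price = 109440.21 − 3785.64 − 230.66 = 105423.91

FOB price: CAD 105423.91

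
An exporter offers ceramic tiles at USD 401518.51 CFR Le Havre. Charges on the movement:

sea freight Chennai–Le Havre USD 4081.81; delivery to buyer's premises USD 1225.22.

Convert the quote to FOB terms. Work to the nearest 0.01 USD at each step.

FOB price: USD 397436.70

Not relevant to the conversion: delivery — on the buyer under both terms; not part of either seller's price.
From CFR to FOB, the seller no longer bears: freight.
FOB price = 401518.51 − 4081.81 = 397436.70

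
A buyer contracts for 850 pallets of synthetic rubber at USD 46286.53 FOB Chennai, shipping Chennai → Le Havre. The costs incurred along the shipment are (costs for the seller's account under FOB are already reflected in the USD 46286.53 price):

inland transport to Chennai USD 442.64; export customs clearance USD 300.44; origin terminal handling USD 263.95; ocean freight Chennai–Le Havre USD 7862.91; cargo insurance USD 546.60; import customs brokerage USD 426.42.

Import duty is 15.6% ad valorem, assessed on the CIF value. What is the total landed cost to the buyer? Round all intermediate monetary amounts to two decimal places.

FOB: the seller bears costs until goods are on board at the origin port; the buyer bears freight, insurance and all costs thereafter.
Already in the invoice (seller's account under FOB): inland to port, export clearance, origin terminal — exclude.
CIF value = FOB price + freight + insurance = 46286.53 + 7862.91 + 546.60 = 54696.04
Import duty = 54696.04 × 15.6% = 8532.58
Buyer bears: freight 7862.91 + insurance 546.60 + brokerage 426.42 + duty 8532.58 = 17368.51
Landed cost = invoice 46286.53 + 17368.51 = 63655.04

Total landed cost: USD 63655.04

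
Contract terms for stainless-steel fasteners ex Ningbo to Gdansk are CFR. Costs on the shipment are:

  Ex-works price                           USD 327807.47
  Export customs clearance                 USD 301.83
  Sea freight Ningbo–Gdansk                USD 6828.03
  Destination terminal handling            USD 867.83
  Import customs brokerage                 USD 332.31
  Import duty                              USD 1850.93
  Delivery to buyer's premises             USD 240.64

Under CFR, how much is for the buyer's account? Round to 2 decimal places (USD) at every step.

CFR: the seller pays costs through ocean freight to the destination port, but not insurance.
Seller's account: goods 327807.47 + export clearance 301.83 + freight 6828.03 = 334937.33
Buyer's account: destination terminal 867.83 + brokerage 332.31 + duty 1850.93 + delivery 240.64 = 3291.71

Buyer's account: USD 3291.71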